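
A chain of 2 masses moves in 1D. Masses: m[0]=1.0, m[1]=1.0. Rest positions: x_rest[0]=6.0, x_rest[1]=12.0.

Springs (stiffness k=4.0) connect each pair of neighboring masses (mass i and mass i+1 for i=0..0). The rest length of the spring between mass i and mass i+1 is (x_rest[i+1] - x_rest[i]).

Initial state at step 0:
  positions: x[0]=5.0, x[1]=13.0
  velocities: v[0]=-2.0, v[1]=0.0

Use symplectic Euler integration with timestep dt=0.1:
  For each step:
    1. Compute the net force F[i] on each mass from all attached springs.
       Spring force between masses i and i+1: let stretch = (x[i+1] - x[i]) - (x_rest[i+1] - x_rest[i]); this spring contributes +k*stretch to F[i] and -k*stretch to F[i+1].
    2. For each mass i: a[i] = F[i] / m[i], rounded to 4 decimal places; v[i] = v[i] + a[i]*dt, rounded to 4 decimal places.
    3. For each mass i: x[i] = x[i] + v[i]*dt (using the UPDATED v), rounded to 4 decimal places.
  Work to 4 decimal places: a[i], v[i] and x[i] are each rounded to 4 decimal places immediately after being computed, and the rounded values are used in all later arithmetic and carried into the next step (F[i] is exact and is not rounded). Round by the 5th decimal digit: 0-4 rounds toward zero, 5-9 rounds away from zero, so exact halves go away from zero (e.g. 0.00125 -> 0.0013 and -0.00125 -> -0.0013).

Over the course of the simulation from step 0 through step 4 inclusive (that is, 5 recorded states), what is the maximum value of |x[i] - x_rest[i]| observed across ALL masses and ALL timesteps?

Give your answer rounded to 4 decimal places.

Step 0: x=[5.0000 13.0000] v=[-2.0000 0.0000]
Step 1: x=[4.8800 12.9200] v=[-1.2000 -0.8000]
Step 2: x=[4.8416 12.7584] v=[-0.3840 -1.6160]
Step 3: x=[4.8799 12.5201] v=[0.3827 -2.3827]
Step 4: x=[4.9838 12.2162] v=[1.0388 -3.0388]
Max displacement = 1.1584

Answer: 1.1584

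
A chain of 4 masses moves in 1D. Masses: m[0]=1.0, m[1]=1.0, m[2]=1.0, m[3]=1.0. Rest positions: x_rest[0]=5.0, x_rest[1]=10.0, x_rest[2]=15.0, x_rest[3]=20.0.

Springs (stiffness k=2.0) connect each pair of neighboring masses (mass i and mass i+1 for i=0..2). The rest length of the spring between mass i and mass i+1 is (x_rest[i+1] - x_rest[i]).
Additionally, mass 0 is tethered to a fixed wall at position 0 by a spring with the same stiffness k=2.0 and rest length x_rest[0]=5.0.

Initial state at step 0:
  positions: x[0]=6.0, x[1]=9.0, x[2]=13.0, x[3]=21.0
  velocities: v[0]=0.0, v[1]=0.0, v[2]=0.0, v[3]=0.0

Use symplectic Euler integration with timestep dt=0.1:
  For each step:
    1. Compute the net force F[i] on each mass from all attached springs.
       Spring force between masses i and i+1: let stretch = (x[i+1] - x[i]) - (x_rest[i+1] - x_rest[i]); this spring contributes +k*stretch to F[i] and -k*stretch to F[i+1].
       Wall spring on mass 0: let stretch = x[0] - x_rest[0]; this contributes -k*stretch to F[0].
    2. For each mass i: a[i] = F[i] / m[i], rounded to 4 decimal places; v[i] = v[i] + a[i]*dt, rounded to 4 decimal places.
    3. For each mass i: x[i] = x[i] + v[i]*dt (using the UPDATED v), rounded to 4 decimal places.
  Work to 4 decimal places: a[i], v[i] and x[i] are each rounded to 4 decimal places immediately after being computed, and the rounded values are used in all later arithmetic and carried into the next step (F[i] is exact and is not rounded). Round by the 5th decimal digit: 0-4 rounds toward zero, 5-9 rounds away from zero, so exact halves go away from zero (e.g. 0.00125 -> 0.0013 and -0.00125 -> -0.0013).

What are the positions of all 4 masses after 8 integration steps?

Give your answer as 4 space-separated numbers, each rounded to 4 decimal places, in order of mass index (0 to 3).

Step 0: x=[6.0000 9.0000 13.0000 21.0000] v=[0.0000 0.0000 0.0000 0.0000]
Step 1: x=[5.9400 9.0200 13.0800 20.9400] v=[-0.6000 0.2000 0.8000 -0.6000]
Step 2: x=[5.8228 9.0596 13.2360 20.8228] v=[-1.1720 0.3960 1.5600 -1.1720]
Step 3: x=[5.6539 9.1180 13.4602 20.6539] v=[-1.6892 0.5839 2.2421 -1.6894]
Step 4: x=[5.4412 9.1940 13.7414 20.4411] v=[-2.1272 0.7595 2.8124 -2.1281]
Step 5: x=[5.1947 9.2858 14.0657 20.1943] v=[-2.4649 0.9184 3.2429 -2.4680]
Step 6: x=[4.9261 9.3914 14.4170 19.9249] v=[-2.6856 1.0562 3.5126 -2.6937]
Step 7: x=[4.6483 9.5082 14.7779 19.6454] v=[-2.7778 1.1683 3.6091 -2.7953]
Step 8: x=[4.3748 9.6332 15.1308 19.3685] v=[-2.7355 1.2503 3.5287 -2.7688]

Answer: 4.3748 9.6332 15.1308 19.3685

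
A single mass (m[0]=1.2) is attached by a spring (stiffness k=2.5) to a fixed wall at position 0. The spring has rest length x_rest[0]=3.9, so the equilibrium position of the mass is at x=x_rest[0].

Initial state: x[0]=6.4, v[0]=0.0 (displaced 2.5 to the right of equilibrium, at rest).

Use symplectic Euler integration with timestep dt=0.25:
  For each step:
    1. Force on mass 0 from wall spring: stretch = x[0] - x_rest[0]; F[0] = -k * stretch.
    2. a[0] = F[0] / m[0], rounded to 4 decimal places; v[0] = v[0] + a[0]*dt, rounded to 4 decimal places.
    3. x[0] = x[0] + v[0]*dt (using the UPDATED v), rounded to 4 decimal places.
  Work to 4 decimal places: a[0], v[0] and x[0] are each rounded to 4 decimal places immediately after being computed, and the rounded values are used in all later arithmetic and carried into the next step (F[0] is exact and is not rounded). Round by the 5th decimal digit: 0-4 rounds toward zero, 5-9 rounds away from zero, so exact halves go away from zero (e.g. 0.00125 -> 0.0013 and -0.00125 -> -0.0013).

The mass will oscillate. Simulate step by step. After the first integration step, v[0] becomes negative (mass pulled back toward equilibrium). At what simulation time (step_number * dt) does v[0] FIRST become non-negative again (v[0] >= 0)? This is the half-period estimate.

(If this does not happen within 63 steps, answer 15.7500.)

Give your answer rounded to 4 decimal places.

Answer: 2.2500

Derivation:
Step 0: x=[6.4000] v=[0.0000]
Step 1: x=[6.0745] v=[-1.3021]
Step 2: x=[5.4658] v=[-2.4347]
Step 3: x=[4.6533] v=[-3.2502]
Step 4: x=[3.7427] v=[-3.6426]
Step 5: x=[2.8525] v=[-3.5607]
Step 6: x=[2.0987] v=[-3.0151]
Step 7: x=[1.5795] v=[-2.0769]
Step 8: x=[1.3624] v=[-0.8683]
Step 9: x=[1.4758] v=[0.4534]
First v>=0 after going negative at step 9, time=2.2500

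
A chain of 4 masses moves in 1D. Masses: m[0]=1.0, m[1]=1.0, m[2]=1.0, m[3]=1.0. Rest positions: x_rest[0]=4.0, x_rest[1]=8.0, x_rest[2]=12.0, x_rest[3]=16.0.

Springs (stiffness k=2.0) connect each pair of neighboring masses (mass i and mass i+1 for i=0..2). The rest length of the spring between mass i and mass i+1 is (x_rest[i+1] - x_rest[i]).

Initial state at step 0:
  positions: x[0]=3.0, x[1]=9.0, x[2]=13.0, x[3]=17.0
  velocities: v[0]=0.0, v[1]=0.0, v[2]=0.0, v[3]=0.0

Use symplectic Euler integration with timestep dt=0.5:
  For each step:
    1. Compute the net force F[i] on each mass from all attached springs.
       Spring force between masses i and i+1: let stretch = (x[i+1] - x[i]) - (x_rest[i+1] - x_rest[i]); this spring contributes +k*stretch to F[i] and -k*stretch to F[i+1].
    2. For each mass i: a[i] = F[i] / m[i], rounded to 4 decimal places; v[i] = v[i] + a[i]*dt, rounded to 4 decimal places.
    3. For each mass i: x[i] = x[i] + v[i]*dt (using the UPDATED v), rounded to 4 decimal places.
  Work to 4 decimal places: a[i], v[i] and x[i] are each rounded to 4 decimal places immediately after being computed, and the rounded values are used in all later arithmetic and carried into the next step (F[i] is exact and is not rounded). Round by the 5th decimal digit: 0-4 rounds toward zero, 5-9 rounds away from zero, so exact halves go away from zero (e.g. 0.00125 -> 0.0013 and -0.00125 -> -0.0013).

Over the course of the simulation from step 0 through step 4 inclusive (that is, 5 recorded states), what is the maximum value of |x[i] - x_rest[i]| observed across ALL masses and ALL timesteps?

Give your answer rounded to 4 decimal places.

Step 0: x=[3.0000 9.0000 13.0000 17.0000] v=[0.0000 0.0000 0.0000 0.0000]
Step 1: x=[4.0000 8.0000 13.0000 17.0000] v=[2.0000 -2.0000 0.0000 0.0000]
Step 2: x=[5.0000 7.5000 12.5000 17.0000] v=[2.0000 -1.0000 -1.0000 0.0000]
Step 3: x=[5.2500 8.2500 11.7500 16.7500] v=[0.5000 1.5000 -1.5000 -0.5000]
Step 4: x=[5.0000 9.2500 11.7500 16.0000] v=[-0.5000 2.0000 0.0000 -1.5000]
Max displacement = 1.2500

Answer: 1.2500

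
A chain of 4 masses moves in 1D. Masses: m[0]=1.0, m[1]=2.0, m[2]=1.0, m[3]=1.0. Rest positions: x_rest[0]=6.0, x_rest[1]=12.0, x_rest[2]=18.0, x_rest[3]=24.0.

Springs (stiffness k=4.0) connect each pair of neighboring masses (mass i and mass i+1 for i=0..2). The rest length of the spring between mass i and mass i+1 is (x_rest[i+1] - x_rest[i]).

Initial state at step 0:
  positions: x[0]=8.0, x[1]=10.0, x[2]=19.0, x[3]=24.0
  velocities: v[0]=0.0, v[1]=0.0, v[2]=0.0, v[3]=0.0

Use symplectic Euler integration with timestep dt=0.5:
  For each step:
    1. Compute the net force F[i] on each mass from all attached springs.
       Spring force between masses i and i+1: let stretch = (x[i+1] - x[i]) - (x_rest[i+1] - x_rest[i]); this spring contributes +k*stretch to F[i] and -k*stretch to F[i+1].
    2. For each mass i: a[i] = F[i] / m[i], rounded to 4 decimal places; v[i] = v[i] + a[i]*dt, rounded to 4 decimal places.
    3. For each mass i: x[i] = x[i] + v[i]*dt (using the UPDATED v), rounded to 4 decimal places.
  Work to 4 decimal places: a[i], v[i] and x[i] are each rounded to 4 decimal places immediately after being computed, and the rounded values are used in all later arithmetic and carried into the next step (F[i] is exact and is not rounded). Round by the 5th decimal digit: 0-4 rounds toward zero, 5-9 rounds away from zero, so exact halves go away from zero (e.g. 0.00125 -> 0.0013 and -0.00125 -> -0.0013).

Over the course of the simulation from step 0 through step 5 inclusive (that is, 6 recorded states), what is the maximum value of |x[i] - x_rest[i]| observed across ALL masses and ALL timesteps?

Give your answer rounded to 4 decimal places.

Step 0: x=[8.0000 10.0000 19.0000 24.0000] v=[0.0000 0.0000 0.0000 0.0000]
Step 1: x=[4.0000 13.5000 15.0000 25.0000] v=[-8.0000 7.0000 -8.0000 2.0000]
Step 2: x=[3.5000 13.0000 19.5000 22.0000] v=[-1.0000 -1.0000 9.0000 -6.0000]
Step 3: x=[6.5000 11.0000 20.0000 22.5000] v=[6.0000 -4.0000 1.0000 1.0000]
Step 4: x=[8.0000 11.2500 14.0000 26.5000] v=[3.0000 0.5000 -12.0000 8.0000]
Step 5: x=[6.7500 11.2500 17.7500 24.0000] v=[-2.5000 0.0000 7.5000 -5.0000]
Max displacement = 4.0000

Answer: 4.0000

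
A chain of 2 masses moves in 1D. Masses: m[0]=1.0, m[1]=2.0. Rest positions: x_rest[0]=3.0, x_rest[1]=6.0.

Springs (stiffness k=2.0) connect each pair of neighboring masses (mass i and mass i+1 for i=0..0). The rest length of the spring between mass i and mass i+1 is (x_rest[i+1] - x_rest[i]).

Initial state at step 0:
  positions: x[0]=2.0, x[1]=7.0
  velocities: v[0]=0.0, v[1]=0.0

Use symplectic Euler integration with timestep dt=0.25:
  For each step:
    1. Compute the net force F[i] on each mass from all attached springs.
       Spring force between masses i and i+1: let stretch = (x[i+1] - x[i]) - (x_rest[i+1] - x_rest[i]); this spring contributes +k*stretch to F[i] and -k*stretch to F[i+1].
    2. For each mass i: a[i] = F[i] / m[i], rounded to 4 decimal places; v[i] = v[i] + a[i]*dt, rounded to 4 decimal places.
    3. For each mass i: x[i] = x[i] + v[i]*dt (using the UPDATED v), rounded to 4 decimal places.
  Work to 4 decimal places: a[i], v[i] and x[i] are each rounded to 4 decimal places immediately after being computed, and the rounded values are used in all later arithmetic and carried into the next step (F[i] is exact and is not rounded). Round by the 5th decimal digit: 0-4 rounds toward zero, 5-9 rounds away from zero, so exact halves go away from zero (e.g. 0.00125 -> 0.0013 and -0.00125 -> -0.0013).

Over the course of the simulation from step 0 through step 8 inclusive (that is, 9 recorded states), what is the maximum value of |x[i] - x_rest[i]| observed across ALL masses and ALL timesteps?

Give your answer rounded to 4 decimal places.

Answer: 1.6873

Derivation:
Step 0: x=[2.0000 7.0000] v=[0.0000 0.0000]
Step 1: x=[2.2500 6.8750] v=[1.0000 -0.5000]
Step 2: x=[2.7031 6.6484] v=[1.8125 -0.9063]
Step 3: x=[3.2744 6.3628] v=[2.2852 -1.1426]
Step 4: x=[3.8568 6.0716] v=[2.3294 -1.1647]
Step 5: x=[4.3410 5.8295] v=[1.9368 -0.9684]
Step 6: x=[4.6363 5.6819] v=[1.1811 -0.5905]
Step 7: x=[4.6873 5.6564] v=[0.2039 -0.1019]
Step 8: x=[4.4844 5.7579] v=[-0.8116 0.4058]
Max displacement = 1.6873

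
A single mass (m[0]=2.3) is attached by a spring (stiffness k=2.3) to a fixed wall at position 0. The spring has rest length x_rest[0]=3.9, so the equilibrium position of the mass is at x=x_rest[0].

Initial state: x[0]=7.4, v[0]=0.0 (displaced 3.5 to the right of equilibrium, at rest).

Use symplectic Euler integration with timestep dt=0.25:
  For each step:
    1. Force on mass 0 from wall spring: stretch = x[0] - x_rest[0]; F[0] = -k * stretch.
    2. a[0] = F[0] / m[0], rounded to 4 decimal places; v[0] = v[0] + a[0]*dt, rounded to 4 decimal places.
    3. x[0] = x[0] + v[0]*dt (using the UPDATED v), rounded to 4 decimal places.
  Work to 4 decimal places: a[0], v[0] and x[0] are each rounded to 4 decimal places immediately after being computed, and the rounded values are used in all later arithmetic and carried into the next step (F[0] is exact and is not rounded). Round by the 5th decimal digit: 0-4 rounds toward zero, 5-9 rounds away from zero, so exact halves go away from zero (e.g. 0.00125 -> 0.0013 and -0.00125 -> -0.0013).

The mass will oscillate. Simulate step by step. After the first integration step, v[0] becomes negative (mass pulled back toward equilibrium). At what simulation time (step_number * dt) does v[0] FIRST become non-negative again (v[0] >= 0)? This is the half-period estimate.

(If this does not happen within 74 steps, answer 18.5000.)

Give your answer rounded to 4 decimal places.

Step 0: x=[7.4000] v=[0.0000]
Step 1: x=[7.1813] v=[-0.8750]
Step 2: x=[6.7575] v=[-1.6953]
Step 3: x=[6.1551] v=[-2.4097]
Step 4: x=[5.4117] v=[-2.9735]
Step 5: x=[4.5739] v=[-3.3514]
Step 6: x=[3.6939] v=[-3.5199]
Step 7: x=[2.8268] v=[-3.4684]
Step 8: x=[2.0268] v=[-3.2001]
Step 9: x=[1.3439] v=[-2.7318]
Step 10: x=[0.8207] v=[-2.0928]
Step 11: x=[0.4900] v=[-1.3230]
Step 12: x=[0.3724] v=[-0.4705]
Step 13: x=[0.4753] v=[0.4114]
First v>=0 after going negative at step 13, time=3.2500

Answer: 3.2500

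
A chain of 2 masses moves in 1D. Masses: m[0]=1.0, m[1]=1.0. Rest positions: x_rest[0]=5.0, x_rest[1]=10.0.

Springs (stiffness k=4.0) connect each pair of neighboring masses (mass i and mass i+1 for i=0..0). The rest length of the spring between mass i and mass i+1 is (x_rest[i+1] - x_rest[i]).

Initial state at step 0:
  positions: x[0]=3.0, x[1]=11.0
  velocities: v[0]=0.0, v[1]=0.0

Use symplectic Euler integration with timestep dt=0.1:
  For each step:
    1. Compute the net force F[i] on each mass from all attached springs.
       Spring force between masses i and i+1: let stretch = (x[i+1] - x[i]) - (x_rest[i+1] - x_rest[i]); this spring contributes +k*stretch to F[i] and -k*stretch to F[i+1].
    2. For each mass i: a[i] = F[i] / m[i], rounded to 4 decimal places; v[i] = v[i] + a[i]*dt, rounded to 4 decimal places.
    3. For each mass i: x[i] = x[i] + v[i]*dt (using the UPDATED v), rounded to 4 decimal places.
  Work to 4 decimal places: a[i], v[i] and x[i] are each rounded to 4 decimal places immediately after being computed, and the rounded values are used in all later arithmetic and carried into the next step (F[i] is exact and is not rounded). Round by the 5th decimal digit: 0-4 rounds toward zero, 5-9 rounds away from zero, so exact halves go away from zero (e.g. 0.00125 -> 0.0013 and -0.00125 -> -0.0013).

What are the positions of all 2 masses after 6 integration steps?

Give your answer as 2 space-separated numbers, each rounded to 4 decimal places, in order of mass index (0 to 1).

Step 0: x=[3.0000 11.0000] v=[0.0000 0.0000]
Step 1: x=[3.1200 10.8800] v=[1.2000 -1.2000]
Step 2: x=[3.3504 10.6496] v=[2.3040 -2.3040]
Step 3: x=[3.6728 10.3272] v=[3.2237 -3.2237]
Step 4: x=[4.0614 9.9387] v=[3.8855 -3.8855]
Step 5: x=[4.4850 9.5151] v=[4.2364 -4.2364]
Step 6: x=[4.9098 9.0903] v=[4.2484 -4.2484]

Answer: 4.9098 9.0903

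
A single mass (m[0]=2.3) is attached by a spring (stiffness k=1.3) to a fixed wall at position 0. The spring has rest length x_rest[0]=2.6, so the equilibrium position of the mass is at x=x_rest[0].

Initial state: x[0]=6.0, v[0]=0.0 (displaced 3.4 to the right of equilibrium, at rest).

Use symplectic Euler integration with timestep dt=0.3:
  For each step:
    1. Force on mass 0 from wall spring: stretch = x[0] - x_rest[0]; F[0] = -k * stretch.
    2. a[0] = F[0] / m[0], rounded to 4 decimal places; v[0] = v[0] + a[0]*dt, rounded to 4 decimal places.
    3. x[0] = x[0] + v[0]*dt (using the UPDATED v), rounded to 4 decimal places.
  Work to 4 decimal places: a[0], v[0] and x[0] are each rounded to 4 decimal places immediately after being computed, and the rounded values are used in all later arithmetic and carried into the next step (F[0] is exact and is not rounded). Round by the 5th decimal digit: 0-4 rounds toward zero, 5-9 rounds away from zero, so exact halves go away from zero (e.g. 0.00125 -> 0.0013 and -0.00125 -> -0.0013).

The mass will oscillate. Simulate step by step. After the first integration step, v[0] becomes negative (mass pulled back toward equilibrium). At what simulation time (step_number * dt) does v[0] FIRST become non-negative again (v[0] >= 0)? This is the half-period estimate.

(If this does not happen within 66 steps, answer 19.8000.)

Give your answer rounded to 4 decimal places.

Step 0: x=[6.0000] v=[0.0000]
Step 1: x=[5.8271] v=[-0.5765]
Step 2: x=[5.4900] v=[-1.1237]
Step 3: x=[5.0059] v=[-1.6138]
Step 4: x=[4.3994] v=[-2.0218]
Step 5: x=[3.7013] v=[-2.3269]
Step 6: x=[2.9472] v=[-2.5137]
Step 7: x=[2.1754] v=[-2.5726]
Step 8: x=[1.4252] v=[-2.5006]
Step 9: x=[0.7348] v=[-2.3014]
Step 10: x=[0.1393] v=[-1.9851]
Step 11: x=[-0.3311] v=[-1.5679]
Step 12: x=[-0.6524] v=[-1.0709]
Step 13: x=[-0.8082] v=[-0.5194]
Step 14: x=[-0.7907] v=[0.0585]
First v>=0 after going negative at step 14, time=4.2000

Answer: 4.2000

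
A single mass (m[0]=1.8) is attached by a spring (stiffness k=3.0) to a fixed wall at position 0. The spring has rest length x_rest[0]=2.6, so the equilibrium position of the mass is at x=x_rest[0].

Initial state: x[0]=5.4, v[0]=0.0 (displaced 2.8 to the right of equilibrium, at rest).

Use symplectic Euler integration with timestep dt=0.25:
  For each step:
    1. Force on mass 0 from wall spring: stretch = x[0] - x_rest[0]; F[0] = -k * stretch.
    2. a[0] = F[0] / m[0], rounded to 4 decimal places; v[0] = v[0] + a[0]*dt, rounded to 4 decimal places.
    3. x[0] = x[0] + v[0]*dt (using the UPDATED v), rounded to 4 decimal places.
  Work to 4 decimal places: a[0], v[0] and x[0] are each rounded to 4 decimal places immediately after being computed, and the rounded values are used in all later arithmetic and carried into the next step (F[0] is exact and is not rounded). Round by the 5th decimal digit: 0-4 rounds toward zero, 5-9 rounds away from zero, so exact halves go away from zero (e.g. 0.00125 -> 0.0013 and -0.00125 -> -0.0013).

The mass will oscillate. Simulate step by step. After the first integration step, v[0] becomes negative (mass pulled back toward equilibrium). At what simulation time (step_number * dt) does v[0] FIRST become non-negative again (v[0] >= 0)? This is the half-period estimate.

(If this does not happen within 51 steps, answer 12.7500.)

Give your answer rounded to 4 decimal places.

Step 0: x=[5.4000] v=[0.0000]
Step 1: x=[5.1083] v=[-1.1667]
Step 2: x=[4.5554] v=[-2.2118]
Step 3: x=[3.7988] v=[-3.0266]
Step 4: x=[2.9173] v=[-3.5261]
Step 5: x=[2.0027] v=[-3.6583]
Step 6: x=[1.1504] v=[-3.4094]
Step 7: x=[0.4491] v=[-2.8054]
Step 8: x=[-0.0282] v=[-1.9092]
Step 9: x=[-0.2317] v=[-0.8141]
Step 10: x=[-0.1403] v=[0.3658]
First v>=0 after going negative at step 10, time=2.5000

Answer: 2.5000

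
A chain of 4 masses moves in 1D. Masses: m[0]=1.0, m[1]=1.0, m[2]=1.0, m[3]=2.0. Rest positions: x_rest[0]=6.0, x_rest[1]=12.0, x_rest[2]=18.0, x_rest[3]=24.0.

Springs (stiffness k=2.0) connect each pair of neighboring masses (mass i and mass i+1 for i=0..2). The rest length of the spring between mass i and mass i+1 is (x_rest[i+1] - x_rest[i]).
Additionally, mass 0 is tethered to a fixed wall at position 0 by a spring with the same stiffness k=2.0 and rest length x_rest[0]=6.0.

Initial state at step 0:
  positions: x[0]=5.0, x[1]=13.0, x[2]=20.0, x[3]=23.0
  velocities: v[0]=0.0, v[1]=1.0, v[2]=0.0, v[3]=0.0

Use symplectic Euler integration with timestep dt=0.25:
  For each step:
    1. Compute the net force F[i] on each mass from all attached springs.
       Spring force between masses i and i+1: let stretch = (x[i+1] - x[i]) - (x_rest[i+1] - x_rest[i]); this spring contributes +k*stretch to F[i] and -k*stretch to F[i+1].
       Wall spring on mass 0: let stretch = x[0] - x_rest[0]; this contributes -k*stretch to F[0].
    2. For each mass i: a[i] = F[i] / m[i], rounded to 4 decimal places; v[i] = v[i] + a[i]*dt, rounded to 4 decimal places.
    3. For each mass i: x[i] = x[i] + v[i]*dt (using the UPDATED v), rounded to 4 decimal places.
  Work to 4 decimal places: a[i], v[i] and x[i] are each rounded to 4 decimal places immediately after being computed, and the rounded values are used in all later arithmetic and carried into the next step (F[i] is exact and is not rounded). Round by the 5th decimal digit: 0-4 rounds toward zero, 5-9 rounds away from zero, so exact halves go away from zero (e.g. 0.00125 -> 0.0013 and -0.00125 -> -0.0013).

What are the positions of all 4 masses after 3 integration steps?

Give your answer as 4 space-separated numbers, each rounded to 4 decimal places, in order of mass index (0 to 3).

Answer: 6.8418 12.8506 17.7368 23.9231

Derivation:
Step 0: x=[5.0000 13.0000 20.0000 23.0000] v=[0.0000 1.0000 0.0000 0.0000]
Step 1: x=[5.3750 13.1250 19.5000 23.1875] v=[1.5000 0.5000 -2.0000 0.7500]
Step 2: x=[6.0469 13.0781 18.6641 23.5195] v=[2.6875 -0.1875 -3.3438 1.3281]
Step 3: x=[6.8418 12.8506 17.7368 23.9231] v=[3.1797 -0.9101 -3.7091 1.6143]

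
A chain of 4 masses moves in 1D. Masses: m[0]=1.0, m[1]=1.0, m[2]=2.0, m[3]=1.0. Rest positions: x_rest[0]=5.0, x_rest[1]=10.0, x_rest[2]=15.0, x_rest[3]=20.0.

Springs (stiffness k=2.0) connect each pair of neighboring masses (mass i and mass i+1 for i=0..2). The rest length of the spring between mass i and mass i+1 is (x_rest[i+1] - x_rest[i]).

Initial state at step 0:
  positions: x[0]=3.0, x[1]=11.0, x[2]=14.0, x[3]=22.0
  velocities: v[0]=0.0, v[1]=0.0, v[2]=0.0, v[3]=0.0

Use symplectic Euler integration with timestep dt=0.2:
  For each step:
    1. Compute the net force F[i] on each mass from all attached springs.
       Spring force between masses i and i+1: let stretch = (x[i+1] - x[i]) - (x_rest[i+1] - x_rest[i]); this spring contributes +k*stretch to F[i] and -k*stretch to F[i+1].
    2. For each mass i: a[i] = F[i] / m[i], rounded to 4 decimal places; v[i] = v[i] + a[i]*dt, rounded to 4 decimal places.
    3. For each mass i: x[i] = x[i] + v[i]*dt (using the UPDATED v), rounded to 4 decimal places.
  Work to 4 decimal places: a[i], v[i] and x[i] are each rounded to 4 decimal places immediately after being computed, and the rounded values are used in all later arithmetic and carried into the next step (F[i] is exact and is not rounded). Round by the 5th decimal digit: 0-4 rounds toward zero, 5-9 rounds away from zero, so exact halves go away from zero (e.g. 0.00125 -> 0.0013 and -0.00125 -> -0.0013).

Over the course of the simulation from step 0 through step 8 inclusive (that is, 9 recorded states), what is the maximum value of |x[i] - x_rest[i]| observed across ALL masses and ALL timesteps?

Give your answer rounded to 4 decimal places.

Step 0: x=[3.0000 11.0000 14.0000 22.0000] v=[0.0000 0.0000 0.0000 0.0000]
Step 1: x=[3.2400 10.6000 14.2000 21.7600] v=[1.2000 -2.0000 1.0000 -1.2000]
Step 2: x=[3.6688 9.8992 14.5584 21.3152] v=[2.1440 -3.5040 1.7920 -2.2240]
Step 3: x=[4.1960 9.0727 15.0007 20.7299] v=[2.6362 -4.1325 2.2115 -2.9267]
Step 4: x=[4.7134 8.3303 15.4350 20.0862] v=[2.5869 -3.7120 2.1717 -3.2184]
Step 5: x=[5.1201 7.8669 15.7712 19.4704] v=[2.0337 -2.3169 1.6810 -3.0789]
Step 6: x=[5.3466 7.8161 15.9392 18.9587] v=[1.1324 -0.2539 0.8400 -2.5586]
Step 7: x=[5.3706 8.2176 15.9031 18.6054] v=[0.1202 2.0075 -0.1807 -1.7664]
Step 8: x=[5.2224 9.0062 15.6676 18.4359] v=[-0.7410 3.9429 -1.1773 -0.8473]
Max displacement = 2.1839

Answer: 2.1839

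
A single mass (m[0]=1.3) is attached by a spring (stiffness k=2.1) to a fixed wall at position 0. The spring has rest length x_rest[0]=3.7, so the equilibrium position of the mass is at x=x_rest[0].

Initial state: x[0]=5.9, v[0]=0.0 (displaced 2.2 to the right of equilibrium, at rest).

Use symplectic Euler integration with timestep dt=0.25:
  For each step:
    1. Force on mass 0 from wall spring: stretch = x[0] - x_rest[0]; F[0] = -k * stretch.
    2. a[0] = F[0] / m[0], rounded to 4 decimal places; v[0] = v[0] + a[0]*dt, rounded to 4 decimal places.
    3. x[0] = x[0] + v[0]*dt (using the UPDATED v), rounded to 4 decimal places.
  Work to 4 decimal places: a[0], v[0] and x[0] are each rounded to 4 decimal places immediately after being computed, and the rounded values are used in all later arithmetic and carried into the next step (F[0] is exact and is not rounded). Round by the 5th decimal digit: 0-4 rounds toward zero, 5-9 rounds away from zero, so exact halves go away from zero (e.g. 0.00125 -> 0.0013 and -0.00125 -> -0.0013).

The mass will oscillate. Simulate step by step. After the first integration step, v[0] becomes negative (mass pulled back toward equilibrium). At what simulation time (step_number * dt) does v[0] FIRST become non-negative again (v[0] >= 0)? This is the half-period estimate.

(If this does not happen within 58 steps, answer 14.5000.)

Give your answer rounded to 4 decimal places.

Step 0: x=[5.9000] v=[0.0000]
Step 1: x=[5.6779] v=[-0.8885]
Step 2: x=[5.2561] v=[-1.6873]
Step 3: x=[4.6772] v=[-2.3157]
Step 4: x=[3.9996] v=[-2.7104]
Step 5: x=[3.2918] v=[-2.8314]
Step 6: x=[2.6252] v=[-2.6666]
Step 7: x=[2.0671] v=[-2.2326]
Step 8: x=[1.6738] v=[-1.5732]
Step 9: x=[1.4851] v=[-0.7549]
Step 10: x=[1.5200] v=[0.1396]
First v>=0 after going negative at step 10, time=2.5000

Answer: 2.5000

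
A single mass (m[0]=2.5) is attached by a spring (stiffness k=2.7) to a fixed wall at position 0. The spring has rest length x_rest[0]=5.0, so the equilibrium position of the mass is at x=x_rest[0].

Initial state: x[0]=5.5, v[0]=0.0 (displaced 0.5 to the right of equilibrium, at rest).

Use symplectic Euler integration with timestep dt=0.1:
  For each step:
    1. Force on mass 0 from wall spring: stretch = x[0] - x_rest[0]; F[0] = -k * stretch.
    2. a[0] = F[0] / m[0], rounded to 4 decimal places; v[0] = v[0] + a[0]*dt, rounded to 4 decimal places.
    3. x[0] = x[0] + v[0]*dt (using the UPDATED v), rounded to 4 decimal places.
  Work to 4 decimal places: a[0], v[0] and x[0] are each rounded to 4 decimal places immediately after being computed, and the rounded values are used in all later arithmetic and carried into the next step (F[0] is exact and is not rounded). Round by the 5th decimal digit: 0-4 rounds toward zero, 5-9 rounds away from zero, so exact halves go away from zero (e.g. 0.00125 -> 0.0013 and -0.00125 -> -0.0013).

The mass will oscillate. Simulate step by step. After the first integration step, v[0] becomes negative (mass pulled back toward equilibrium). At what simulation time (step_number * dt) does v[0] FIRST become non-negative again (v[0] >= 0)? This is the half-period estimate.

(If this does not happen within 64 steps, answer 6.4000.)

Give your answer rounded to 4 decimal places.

Step 0: x=[5.5000] v=[0.0000]
Step 1: x=[5.4946] v=[-0.0540]
Step 2: x=[5.4839] v=[-0.1074]
Step 3: x=[5.4679] v=[-0.1597]
Step 4: x=[5.4469] v=[-0.2102]
Step 5: x=[5.4211] v=[-0.2585]
Step 6: x=[5.3907] v=[-0.3040]
Step 7: x=[5.3561] v=[-0.3462]
Step 8: x=[5.3176] v=[-0.3847]
Step 9: x=[5.2757] v=[-0.4190]
Step 10: x=[5.2308] v=[-0.4488]
Step 11: x=[5.1834] v=[-0.4737]
Step 12: x=[5.1341] v=[-0.4935]
Step 13: x=[5.0833] v=[-0.5080]
Step 14: x=[5.0316] v=[-0.5170]
Step 15: x=[4.9796] v=[-0.5204]
Step 16: x=[4.9278] v=[-0.5182]
Step 17: x=[4.8768] v=[-0.5104]
Step 18: x=[4.8271] v=[-0.4971]
Step 19: x=[4.7793] v=[-0.4784]
Step 20: x=[4.7338] v=[-0.4546]
Step 21: x=[4.6912] v=[-0.4259]
Step 22: x=[4.6519] v=[-0.3926]
Step 23: x=[4.6164] v=[-0.3550]
Step 24: x=[4.5850] v=[-0.3136]
Step 25: x=[4.5581] v=[-0.2688]
Step 26: x=[4.5360] v=[-0.2211]
Step 27: x=[4.5189] v=[-0.1710]
Step 28: x=[4.5070] v=[-0.1190]
Step 29: x=[4.5004] v=[-0.0658]
Step 30: x=[4.4992] v=[-0.0118]
Step 31: x=[4.5034] v=[0.0423]
First v>=0 after going negative at step 31, time=3.1000

Answer: 3.1000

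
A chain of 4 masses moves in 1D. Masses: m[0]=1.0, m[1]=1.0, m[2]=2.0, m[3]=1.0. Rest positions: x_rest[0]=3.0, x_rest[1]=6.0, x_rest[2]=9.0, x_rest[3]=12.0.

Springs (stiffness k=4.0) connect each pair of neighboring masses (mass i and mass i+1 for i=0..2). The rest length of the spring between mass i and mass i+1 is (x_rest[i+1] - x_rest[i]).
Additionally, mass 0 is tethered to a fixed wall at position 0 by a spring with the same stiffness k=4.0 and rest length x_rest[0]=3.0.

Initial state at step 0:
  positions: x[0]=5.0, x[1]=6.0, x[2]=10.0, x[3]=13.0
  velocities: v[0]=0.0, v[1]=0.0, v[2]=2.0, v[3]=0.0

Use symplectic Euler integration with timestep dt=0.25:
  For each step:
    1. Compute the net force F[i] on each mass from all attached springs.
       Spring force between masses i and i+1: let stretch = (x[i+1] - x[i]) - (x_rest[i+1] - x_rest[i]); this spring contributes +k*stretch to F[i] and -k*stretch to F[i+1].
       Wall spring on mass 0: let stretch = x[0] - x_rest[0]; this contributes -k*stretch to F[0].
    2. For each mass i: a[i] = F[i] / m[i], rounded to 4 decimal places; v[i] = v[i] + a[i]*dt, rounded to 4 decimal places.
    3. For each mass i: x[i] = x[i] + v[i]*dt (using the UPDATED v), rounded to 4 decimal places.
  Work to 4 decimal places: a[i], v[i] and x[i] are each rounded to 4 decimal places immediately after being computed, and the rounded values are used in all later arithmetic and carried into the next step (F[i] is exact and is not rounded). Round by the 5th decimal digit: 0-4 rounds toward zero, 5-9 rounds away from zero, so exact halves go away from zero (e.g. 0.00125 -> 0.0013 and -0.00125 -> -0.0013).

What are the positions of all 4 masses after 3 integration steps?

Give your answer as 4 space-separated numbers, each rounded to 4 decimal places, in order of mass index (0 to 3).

Step 0: x=[5.0000 6.0000 10.0000 13.0000] v=[0.0000 0.0000 2.0000 0.0000]
Step 1: x=[4.0000 6.7500 10.3750 13.0000] v=[-4.0000 3.0000 1.5000 0.0000]
Step 2: x=[2.6875 7.7188 10.6250 13.0938] v=[-5.2500 3.8750 1.0000 0.3750]
Step 3: x=[1.9610 8.1563 10.8203 13.3204] v=[-2.9062 1.7499 0.7813 0.9062]

Answer: 1.9610 8.1563 10.8203 13.3204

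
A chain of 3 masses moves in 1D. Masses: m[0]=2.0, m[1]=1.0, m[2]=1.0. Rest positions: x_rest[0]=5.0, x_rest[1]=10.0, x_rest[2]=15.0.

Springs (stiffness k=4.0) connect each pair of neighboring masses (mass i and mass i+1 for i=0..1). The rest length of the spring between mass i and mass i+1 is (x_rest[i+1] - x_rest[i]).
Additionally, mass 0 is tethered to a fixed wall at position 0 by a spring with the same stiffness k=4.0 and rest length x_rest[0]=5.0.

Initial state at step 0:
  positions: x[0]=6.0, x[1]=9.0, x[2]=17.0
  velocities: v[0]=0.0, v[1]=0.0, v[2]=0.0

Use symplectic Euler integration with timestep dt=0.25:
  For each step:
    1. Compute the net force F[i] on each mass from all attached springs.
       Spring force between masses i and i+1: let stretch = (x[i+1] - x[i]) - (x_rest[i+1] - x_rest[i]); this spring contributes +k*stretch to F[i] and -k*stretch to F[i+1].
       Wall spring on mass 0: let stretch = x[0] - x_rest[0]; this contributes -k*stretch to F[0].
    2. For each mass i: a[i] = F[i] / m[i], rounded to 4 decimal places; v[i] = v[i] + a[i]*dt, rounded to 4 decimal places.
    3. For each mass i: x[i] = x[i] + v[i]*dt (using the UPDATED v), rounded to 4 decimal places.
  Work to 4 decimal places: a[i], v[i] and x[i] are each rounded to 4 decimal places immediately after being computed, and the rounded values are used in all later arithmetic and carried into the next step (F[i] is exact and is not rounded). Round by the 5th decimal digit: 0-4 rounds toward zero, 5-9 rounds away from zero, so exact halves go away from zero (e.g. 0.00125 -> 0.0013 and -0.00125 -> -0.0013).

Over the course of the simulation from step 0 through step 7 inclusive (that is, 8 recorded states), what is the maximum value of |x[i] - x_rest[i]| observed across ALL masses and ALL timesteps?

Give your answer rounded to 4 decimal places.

Step 0: x=[6.0000 9.0000 17.0000] v=[0.0000 0.0000 0.0000]
Step 1: x=[5.6250 10.2500 16.2500] v=[-1.5000 5.0000 -3.0000]
Step 2: x=[5.1250 11.8438 15.2500] v=[-2.0000 6.3750 -4.0000]
Step 3: x=[4.8242 12.6094 14.6485] v=[-1.2031 3.0624 -2.4062]
Step 4: x=[4.8936 11.9385 14.7872] v=[0.2774 -2.6837 0.5547]
Step 5: x=[5.2319 10.2185 15.4637] v=[1.3531 -6.8799 2.7060]
Step 6: x=[5.5395 8.5632 16.0789] v=[1.2305 -6.6213 2.4608]
Step 7: x=[5.5327 8.0309 16.0652] v=[-0.0274 -2.1293 -0.0549]
Max displacement = 2.6094

Answer: 2.6094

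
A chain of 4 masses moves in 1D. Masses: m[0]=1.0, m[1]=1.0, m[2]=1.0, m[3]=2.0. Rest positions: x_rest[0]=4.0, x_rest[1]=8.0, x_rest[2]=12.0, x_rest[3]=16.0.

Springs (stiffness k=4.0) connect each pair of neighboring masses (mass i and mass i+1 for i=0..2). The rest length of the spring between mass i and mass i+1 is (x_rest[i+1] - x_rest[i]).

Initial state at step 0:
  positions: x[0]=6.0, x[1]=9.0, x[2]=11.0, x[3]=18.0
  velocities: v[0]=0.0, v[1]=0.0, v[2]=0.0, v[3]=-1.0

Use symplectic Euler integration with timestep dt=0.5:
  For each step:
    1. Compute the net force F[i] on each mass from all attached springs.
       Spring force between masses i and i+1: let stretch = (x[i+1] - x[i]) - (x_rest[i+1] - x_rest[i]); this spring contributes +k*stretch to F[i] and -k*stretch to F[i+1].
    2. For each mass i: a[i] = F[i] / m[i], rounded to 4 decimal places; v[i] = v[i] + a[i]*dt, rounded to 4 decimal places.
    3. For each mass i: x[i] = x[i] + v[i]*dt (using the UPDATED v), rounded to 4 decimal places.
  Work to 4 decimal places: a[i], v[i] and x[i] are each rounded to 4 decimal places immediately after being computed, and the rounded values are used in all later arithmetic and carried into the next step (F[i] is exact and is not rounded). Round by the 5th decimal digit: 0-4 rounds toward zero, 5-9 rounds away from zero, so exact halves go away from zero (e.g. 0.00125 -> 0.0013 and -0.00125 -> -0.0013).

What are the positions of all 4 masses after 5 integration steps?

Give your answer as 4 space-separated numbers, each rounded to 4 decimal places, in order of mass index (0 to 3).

Step 0: x=[6.0000 9.0000 11.0000 18.0000] v=[0.0000 0.0000 0.0000 -1.0000]
Step 1: x=[5.0000 8.0000 16.0000 16.0000] v=[-2.0000 -2.0000 10.0000 -4.0000]
Step 2: x=[3.0000 12.0000 13.0000 16.0000] v=[-4.0000 8.0000 -6.0000 0.0000]
Step 3: x=[6.0000 8.0000 12.0000 16.5000] v=[6.0000 -8.0000 -2.0000 1.0000]
Step 4: x=[7.0000 6.0000 11.5000 16.7500] v=[2.0000 -4.0000 -1.0000 0.5000]
Step 5: x=[3.0000 10.5000 10.7500 16.3750] v=[-8.0000 9.0000 -1.5000 -0.7500]

Answer: 3.0000 10.5000 10.7500 16.3750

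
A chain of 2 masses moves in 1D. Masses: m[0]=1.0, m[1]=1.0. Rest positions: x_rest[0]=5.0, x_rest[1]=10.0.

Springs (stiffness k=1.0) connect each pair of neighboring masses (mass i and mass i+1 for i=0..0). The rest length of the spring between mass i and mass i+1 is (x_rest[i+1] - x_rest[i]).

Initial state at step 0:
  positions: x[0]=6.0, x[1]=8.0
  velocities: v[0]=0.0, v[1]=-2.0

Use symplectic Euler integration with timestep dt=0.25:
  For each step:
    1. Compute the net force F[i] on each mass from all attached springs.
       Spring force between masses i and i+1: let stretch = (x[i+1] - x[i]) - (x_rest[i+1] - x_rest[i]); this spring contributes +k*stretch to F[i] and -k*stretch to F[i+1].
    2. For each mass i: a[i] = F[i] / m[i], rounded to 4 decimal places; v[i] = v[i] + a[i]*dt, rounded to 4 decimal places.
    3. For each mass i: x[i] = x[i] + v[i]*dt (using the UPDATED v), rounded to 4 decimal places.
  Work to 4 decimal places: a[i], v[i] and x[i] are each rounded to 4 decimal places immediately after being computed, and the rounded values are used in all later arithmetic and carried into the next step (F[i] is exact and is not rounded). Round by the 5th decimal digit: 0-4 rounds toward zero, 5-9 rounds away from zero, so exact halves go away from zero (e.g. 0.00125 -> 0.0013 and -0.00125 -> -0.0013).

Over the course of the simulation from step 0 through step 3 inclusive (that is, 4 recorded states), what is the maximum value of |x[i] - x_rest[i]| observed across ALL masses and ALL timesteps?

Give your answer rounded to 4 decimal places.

Step 0: x=[6.0000 8.0000] v=[0.0000 -2.0000]
Step 1: x=[5.8125 7.6875] v=[-0.7500 -1.2500]
Step 2: x=[5.4297 7.5703] v=[-1.5313 -0.4688]
Step 3: x=[4.8682 7.6318] v=[-2.2462 0.2461]
Max displacement = 2.4297

Answer: 2.4297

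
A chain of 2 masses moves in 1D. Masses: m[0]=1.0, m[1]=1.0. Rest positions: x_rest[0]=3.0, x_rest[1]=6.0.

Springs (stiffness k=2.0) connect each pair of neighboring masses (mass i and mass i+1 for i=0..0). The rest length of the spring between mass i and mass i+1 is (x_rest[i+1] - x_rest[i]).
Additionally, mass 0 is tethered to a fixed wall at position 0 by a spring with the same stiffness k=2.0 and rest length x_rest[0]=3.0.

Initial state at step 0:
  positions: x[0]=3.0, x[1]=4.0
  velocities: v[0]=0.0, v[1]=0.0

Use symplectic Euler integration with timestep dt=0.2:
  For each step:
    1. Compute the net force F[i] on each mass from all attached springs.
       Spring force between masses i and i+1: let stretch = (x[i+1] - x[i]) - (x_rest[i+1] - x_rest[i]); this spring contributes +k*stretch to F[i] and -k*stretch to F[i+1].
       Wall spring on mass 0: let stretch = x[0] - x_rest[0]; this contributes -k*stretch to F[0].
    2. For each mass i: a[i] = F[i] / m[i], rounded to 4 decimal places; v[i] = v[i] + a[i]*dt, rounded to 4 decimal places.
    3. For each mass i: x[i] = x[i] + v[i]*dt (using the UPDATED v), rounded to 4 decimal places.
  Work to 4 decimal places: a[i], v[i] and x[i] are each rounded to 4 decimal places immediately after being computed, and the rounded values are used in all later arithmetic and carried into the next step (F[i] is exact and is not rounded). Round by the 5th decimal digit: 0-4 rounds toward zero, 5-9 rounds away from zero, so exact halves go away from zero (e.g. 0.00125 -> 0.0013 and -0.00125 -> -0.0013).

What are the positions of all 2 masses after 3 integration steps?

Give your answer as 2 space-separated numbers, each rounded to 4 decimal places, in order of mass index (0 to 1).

Step 0: x=[3.0000 4.0000] v=[0.0000 0.0000]
Step 1: x=[2.8400 4.1600] v=[-0.8000 0.8000]
Step 2: x=[2.5584 4.4544] v=[-1.4080 1.4720]
Step 3: x=[2.2238 4.8371] v=[-1.6730 1.9136]

Answer: 2.2238 4.8371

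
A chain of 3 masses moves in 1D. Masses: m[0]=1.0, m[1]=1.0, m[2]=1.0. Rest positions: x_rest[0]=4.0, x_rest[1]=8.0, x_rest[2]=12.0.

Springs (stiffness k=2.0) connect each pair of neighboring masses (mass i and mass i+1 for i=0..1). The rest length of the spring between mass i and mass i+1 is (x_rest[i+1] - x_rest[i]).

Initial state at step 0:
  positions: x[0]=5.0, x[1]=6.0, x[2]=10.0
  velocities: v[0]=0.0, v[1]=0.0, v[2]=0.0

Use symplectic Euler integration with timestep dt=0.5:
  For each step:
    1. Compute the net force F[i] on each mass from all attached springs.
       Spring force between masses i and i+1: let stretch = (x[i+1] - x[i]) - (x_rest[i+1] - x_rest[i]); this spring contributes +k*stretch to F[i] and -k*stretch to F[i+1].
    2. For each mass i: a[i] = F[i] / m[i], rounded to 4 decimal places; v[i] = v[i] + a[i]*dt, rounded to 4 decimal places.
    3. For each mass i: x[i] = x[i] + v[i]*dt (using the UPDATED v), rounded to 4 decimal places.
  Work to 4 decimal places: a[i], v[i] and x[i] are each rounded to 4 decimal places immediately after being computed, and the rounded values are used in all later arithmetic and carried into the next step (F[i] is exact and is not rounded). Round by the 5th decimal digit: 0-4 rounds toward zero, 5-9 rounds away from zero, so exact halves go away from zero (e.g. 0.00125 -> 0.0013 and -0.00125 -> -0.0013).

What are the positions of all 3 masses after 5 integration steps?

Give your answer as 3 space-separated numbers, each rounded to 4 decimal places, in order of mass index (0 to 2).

Step 0: x=[5.0000 6.0000 10.0000] v=[0.0000 0.0000 0.0000]
Step 1: x=[3.5000 7.5000 10.0000] v=[-3.0000 3.0000 0.0000]
Step 2: x=[2.0000 8.2500 10.7500] v=[-3.0000 1.5000 1.5000]
Step 3: x=[1.6250 7.1250 12.2500] v=[-0.7500 -2.2500 3.0000]
Step 4: x=[2.0000 5.8125 13.1875] v=[0.7500 -2.6250 1.8750]
Step 5: x=[2.2813 6.2813 12.4375] v=[0.5625 0.9375 -1.5000]

Answer: 2.2813 6.2813 12.4375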